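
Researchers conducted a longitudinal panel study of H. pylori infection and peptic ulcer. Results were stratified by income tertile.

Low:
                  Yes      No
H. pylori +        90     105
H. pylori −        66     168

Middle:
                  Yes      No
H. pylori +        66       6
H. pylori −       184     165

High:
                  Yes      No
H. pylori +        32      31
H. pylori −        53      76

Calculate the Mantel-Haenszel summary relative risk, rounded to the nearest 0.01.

RR_MH = Σ(aᵢ·n₀ᵢ/nᵢ) / Σ(cᵢ·n₁ᵢ/nᵢ), with n₁ᵢ = aᵢ+bᵢ (exposed), n₀ᵢ = cᵢ+dᵢ (unexposed), nᵢ = n₁ᵢ+n₀ᵢ.
Stratum 1 (Low): n₁ = 195, n₀ = 234, n = 429; a·n₀/n = 90·234/429 = 49.0909; c·n₁/n = 66·195/429 = 30.0000
Stratum 2 (Middle): n₁ = 72, n₀ = 349, n = 421; a·n₀/n = 66·349/421 = 54.7126; c·n₁/n = 184·72/421 = 31.4679
Stratum 3 (High): n₁ = 63, n₀ = 129, n = 192; a·n₀/n = 32·129/192 = 21.5000; c·n₁/n = 53·63/192 = 17.3906
RR_MH = (49.0909 + 54.7126 + 21.5000) / (30.0000 + 31.4679 + 17.3906) = 125.3035 / 78.8586 = 1.58897

1.59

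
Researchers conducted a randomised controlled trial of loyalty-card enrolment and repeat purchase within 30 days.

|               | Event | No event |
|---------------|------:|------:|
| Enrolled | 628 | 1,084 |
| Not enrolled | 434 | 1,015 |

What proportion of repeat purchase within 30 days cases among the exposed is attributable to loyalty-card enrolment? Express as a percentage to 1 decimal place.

18.3

Cells: a = 628, b = 1084, c = 434, d = 1015.
Risk in exposed = 628/1712 = 0.36682; risk in unexposed = 434/1449 = 0.29952.
RR = 0.36682/0.29952 = 1.22471
AR% = (RR − 1)/RR × 100 = (1.22471 − 1)/1.22471 × 100 = 18.3483%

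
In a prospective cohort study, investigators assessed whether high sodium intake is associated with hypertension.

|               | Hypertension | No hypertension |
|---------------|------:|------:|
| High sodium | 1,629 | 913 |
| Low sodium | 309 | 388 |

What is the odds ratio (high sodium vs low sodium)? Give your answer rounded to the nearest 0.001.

Cells: a = 1629, b = 913, c = 309, d = 388.
OR = (a·d)/(b·c) = (1629 × 388) / (913 × 309) = 632052 / 282117 = 2.24039
The odds of hypertension are about 2.24 times as high in the high sodium group.

2.240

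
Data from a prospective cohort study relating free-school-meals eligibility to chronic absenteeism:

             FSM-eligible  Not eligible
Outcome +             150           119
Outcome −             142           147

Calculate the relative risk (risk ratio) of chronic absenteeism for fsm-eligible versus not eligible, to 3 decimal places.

1.148

Reading the table with exposure as columns: a = 150 (FSM-eligible, case), b = 142 (FSM-eligible, non-case), c = 119 (Not eligible, case), d = 147.
Risk in exposed = 150/292 = 0.51370; risk in unexposed = 119/266 = 0.44737.
RR = 0.51370 / 0.44737 = 1.14827
The risk among the exposed is 1.15 times that among the unexposed.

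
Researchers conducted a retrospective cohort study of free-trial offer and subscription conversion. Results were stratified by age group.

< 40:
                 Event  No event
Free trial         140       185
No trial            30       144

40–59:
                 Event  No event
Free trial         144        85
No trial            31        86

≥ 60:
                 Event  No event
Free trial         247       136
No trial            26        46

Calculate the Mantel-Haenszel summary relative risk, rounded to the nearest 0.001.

RR_MH = Σ(aᵢ·n₀ᵢ/nᵢ) / Σ(cᵢ·n₁ᵢ/nᵢ), with n₁ᵢ = aᵢ+bᵢ (exposed), n₀ᵢ = cᵢ+dᵢ (unexposed), nᵢ = n₁ᵢ+n₀ᵢ.
Stratum 1 (< 40): n₁ = 325, n₀ = 174, n = 499; a·n₀/n = 140·174/499 = 48.8176; c·n₁/n = 30·325/499 = 19.5391
Stratum 2 (40–59): n₁ = 229, n₀ = 117, n = 346; a·n₀/n = 144·117/346 = 48.6936; c·n₁/n = 31·229/346 = 20.5173
Stratum 3 (≥ 60): n₁ = 383, n₀ = 72, n = 455; a·n₀/n = 247·72/455 = 39.0857; c·n₁/n = 26·383/455 = 21.8857
RR_MH = (48.8176 + 48.6936 + 39.0857) / (19.5391 + 20.5173 + 21.8857) = 136.5970 / 61.9421 = 2.20524

2.205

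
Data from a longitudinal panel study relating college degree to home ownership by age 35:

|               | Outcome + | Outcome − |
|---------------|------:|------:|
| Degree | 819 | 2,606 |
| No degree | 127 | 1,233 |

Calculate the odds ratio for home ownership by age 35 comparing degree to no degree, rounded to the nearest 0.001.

3.051

Cells: a = 819, b = 2606, c = 127, d = 1233.
OR = (a·d)/(b·c) = (819 × 1233) / (2606 × 127) = 1009827 / 330962 = 3.05119
The odds of home ownership by age 35 are about 3.05 times as high in the degree group.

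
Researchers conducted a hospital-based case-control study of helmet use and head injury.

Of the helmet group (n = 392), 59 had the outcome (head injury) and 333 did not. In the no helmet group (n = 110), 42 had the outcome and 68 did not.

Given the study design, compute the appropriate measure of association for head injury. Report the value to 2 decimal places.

0.29

From the description: a = 59, b = 333, c = 42, d = 68.
This is a hospital-based case-control study: participants were sampled on outcome status, so risks in the source population cannot be estimated directly — relative risk is not valid here. The odds ratio is the appropriate measure.
OR = (a·d)/(b·c) = (59 × 68) / (333 × 42) = 4012 / 13986 = 0.28686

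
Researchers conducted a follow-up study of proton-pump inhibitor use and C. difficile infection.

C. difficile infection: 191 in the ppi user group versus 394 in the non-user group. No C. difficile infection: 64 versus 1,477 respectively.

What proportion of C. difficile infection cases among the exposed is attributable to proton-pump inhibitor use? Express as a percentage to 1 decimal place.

71.9

From the description: a = 191, b = 64, c = 394, d = 1477.
Risk in exposed = 191/255 = 0.74902; risk in unexposed = 394/1871 = 0.21058.
RR = 0.74902/0.21058 = 3.55689
AR% = (RR − 1)/RR × 100 = (3.55689 − 1)/3.55689 × 100 = 71.8856%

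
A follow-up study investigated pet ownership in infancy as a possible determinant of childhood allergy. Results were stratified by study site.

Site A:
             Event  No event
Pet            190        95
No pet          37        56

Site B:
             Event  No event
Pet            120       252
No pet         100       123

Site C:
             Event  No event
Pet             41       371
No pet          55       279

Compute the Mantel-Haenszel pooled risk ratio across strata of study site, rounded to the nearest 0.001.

RR_MH = Σ(aᵢ·n₀ᵢ/nᵢ) / Σ(cᵢ·n₁ᵢ/nᵢ), with n₁ᵢ = aᵢ+bᵢ (exposed), n₀ᵢ = cᵢ+dᵢ (unexposed), nᵢ = n₁ᵢ+n₀ᵢ.
Stratum 1 (Site A): n₁ = 285, n₀ = 93, n = 378; a·n₀/n = 190·93/378 = 46.7460; c·n₁/n = 37·285/378 = 27.8968
Stratum 2 (Site B): n₁ = 372, n₀ = 223, n = 595; a·n₀/n = 120·223/595 = 44.9748; c·n₁/n = 100·372/595 = 62.5210
Stratum 3 (Site C): n₁ = 412, n₀ = 334, n = 746; a·n₀/n = 41·334/746 = 18.3566; c·n₁/n = 55·412/746 = 30.3753
RR_MH = (46.7460 + 44.9748 + 18.3566) / (27.8968 + 62.5210 + 30.3753) = 110.0774 / 120.7932 = 0.91129

0.911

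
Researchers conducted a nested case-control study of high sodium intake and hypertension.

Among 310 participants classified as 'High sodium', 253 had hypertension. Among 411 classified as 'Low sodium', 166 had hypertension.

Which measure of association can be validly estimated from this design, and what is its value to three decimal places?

6.551

From the description: a = 253, b = 57, c = 166, d = 245.
This is a nested case-control study: participants were sampled on outcome status, so risks in the source population cannot be estimated directly — relative risk is not valid here. The odds ratio is the appropriate measure.
OR = (a·d)/(b·c) = (253 × 245) / (57 × 166) = 61985 / 9462 = 6.55094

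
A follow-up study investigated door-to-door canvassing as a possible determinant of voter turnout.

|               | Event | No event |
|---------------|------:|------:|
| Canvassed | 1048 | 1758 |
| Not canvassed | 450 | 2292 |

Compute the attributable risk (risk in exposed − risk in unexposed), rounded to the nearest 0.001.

0.209

Cells: a = 1048, b = 1758, c = 450, d = 2292.
Risk in exposed = 1048/2806 = 0.373485; risk in unexposed = 450/2742 = 0.164114.
Risk difference = 0.373485 − 0.164114 = 0.209372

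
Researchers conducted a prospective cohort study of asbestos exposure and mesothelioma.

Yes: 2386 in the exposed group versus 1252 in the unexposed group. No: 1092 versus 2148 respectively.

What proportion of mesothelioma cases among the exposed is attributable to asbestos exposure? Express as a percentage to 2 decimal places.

From the description: a = 2386, b = 1092, c = 1252, d = 2148.
Risk in exposed = 2386/3478 = 0.68603; risk in unexposed = 1252/3400 = 0.36824.
RR = 0.68603/0.36824 = 1.86301
AR% = (RR − 1)/RR × 100 = (1.86301 − 1)/1.86301 × 100 = 46.3235%

46.32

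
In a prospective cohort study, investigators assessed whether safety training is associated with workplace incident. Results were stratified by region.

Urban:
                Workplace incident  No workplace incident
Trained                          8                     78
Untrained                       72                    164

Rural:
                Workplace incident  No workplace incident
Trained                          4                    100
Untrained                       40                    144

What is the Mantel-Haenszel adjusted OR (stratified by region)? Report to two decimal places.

0.19

OR_MH = Σ(aᵢdᵢ/nᵢ) / Σ(bᵢcᵢ/nᵢ), where nᵢ is the stratum total.
Stratum 1 (Urban): n = 322; a·d/n = 8·164/322 = 4.0745; b·c/n = 78·72/322 = 17.4410
Stratum 2 (Rural): n = 288; a·d/n = 4·144/288 = 2.0000; b·c/n = 100·40/288 = 13.8889
OR_MH = (4.0745 + 2.0000) / (17.4410 + 13.8889) = 6.0745 / 31.3299 = 0.19389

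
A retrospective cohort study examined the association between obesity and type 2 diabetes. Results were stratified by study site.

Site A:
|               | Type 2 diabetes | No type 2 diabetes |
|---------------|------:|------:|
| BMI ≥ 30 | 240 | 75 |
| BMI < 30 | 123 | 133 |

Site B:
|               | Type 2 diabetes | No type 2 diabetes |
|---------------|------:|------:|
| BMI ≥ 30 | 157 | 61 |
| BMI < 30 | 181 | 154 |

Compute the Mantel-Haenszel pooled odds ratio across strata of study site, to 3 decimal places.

2.758

OR_MH = Σ(aᵢdᵢ/nᵢ) / Σ(bᵢcᵢ/nᵢ), where nᵢ is the stratum total.
Stratum 1 (Site A): n = 571; a·d/n = 240·133/571 = 55.9019; b·c/n = 75·123/571 = 16.1559
Stratum 2 (Site B): n = 553; a·d/n = 157·154/553 = 43.7215; b·c/n = 61·181/553 = 19.9656
OR_MH = (55.9019 + 43.7215) / (16.1559 + 19.9656) = 99.6234 / 36.1215 = 2.75801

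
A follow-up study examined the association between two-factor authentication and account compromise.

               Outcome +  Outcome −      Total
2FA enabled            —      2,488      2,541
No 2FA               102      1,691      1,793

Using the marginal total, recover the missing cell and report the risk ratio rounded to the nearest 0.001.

0.367

The missing cell is in the exposed row: 2541 − 2488 = 53.
So a = 53, b = 2488, c = 102, d = 1691.
RR = [a/(a+b)] / [c/(c+d)] = (53/2541) / (102/1793) = 0.02086/0.05689 = 0.36665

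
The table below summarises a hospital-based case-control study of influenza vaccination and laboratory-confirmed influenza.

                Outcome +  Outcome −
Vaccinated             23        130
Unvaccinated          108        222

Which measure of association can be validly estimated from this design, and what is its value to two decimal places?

Cells: a = 23, b = 130, c = 108, d = 222.
This is a hospital-based case-control study: participants were sampled on outcome status, so risks in the source population cannot be estimated directly — relative risk is not valid here. The odds ratio is the appropriate measure.
OR = (a·d)/(b·c) = (23 × 222) / (130 × 108) = 5106 / 14040 = 0.36368

0.36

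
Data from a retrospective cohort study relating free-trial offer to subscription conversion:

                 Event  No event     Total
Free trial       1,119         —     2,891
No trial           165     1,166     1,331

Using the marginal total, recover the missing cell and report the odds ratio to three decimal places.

4.463

The missing cell is in the exposed row: 2891 − 1119 = 1772.
So a = 1119, b = 1772, c = 165, d = 1166.
OR = (a·d)/(b·c) = (1119 × 1166) / (1772 × 165) = 1304754 / 292380 = 4.46253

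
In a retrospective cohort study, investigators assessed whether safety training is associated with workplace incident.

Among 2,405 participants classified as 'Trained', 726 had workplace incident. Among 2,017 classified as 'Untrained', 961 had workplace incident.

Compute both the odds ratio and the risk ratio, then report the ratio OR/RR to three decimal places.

0.750

From the description: a = 726, b = 1679, c = 961, d = 1056.
OR = (726·1056)/(1679·961) = 766656/1613519 = 0.47515
Risk in exposed = 726/2405 = 0.30187; risk in unexposed = 961/2017 = 0.47645; RR = 0.63358
OR/RR = 0.47515 / 0.63358 = 0.74993
The outcome is not rare, so the OR lies further from 1 than the RR.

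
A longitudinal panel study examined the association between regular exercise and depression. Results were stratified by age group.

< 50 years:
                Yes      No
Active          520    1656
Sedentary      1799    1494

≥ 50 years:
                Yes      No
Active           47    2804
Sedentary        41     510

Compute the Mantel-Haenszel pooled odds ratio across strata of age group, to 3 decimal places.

OR_MH = Σ(aᵢdᵢ/nᵢ) / Σ(bᵢcᵢ/nᵢ), where nᵢ is the stratum total.
Stratum 1 (< 50 years): n = 5469; a·d/n = 520·1494/5469 = 142.0516; b·c/n = 1656·1799/5469 = 544.7329
Stratum 2 (≥ 50 years): n = 3402; a·d/n = 47·510/3402 = 7.0459; b·c/n = 2804·41/3402 = 33.7931
OR_MH = (142.0516 + 7.0459) / (544.7329 + 33.7931) = 149.0974 / 578.5259 = 0.25772

0.258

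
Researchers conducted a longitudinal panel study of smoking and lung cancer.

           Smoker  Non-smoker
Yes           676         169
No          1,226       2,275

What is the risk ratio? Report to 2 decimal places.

Reading the table with exposure as columns: a = 676 (Smoker, case), b = 1226 (Smoker, non-case), c = 169 (Non-smoker, case), d = 2275.
Risk in exposed = 676/1902 = 0.35542; risk in unexposed = 169/2444 = 0.06915.
RR = 0.35542 / 0.06915 = 5.13985
The risk among the exposed is 5.14 times that among the unexposed.

5.14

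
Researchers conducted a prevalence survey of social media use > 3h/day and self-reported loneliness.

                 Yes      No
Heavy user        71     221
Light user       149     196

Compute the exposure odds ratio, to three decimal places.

0.423

Cells: a = 71, b = 221, c = 149, d = 196.
OR = (a·d)/(b·c) = (71 × 196) / (221 × 149) = 13916 / 32929 = 0.42261
Exposure is associated with lower odds of self-reported loneliness (OR = 0.42 < 1).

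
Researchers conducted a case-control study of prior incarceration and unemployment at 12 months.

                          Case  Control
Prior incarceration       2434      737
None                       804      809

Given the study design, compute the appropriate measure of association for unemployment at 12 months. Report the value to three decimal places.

3.323

Cells: a = 2434, b = 737, c = 804, d = 809.
This is a case-control study: participants were sampled on outcome status, so risks in the source population cannot be estimated directly — relative risk is not valid here. The odds ratio is the appropriate measure.
OR = (a·d)/(b·c) = (2434 × 809) / (737 × 804) = 1969106 / 592548 = 3.32312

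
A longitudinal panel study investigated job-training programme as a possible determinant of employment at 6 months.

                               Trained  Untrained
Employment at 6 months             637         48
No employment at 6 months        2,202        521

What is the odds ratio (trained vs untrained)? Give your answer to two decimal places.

3.14

Reading the table with exposure as columns: a = 637 (Trained, case), b = 2202 (Trained, non-case), c = 48 (Untrained, case), d = 521.
OR = (a·d)/(b·c) = (637 × 521) / (2202 × 48) = 331877 / 105696 = 3.13992
The odds of employment at 6 months are about 3.14 times as high in the trained group.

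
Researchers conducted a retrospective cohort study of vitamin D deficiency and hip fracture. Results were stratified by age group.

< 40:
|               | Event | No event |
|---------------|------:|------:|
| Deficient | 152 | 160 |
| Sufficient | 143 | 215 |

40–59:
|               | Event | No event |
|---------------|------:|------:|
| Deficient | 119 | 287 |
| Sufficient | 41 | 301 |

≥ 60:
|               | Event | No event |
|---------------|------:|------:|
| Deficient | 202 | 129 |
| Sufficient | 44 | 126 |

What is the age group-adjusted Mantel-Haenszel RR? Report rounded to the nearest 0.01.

1.73

RR_MH = Σ(aᵢ·n₀ᵢ/nᵢ) / Σ(cᵢ·n₁ᵢ/nᵢ), with n₁ᵢ = aᵢ+bᵢ (exposed), n₀ᵢ = cᵢ+dᵢ (unexposed), nᵢ = n₁ᵢ+n₀ᵢ.
Stratum 1 (< 40): n₁ = 312, n₀ = 358, n = 670; a·n₀/n = 152·358/670 = 81.2179; c·n₁/n = 143·312/670 = 66.5910
Stratum 2 (40–59): n₁ = 406, n₀ = 342, n = 748; a·n₀/n = 119·342/748 = 54.4091; c·n₁/n = 41·406/748 = 22.2540
Stratum 3 (≥ 60): n₁ = 331, n₀ = 170, n = 501; a·n₀/n = 202·170/501 = 68.5429; c·n₁/n = 44·331/501 = 29.0699
RR_MH = (81.2179 + 54.4091 + 68.5429) / (66.5910 + 22.2540 + 29.0699) = 204.1699 / 117.9149 = 1.73150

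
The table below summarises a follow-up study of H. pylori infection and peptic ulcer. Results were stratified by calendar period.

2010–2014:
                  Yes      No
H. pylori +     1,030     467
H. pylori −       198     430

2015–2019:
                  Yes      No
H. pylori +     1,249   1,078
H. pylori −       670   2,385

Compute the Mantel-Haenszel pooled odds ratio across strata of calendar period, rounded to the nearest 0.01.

4.29

OR_MH = Σ(aᵢdᵢ/nᵢ) / Σ(bᵢcᵢ/nᵢ), where nᵢ is the stratum total.
Stratum 1 (2010–2014): n = 2125; a·d/n = 1030·430/2125 = 208.4235; b·c/n = 467·198/2125 = 43.5134
Stratum 2 (2015–2019): n = 5382; a·d/n = 1249·2385/5382 = 553.4866; b·c/n = 1078·670/5382 = 134.1992
OR_MH = (208.4235 + 553.4866) / (43.5134 + 134.1992) = 761.9102 / 177.7126 = 4.28732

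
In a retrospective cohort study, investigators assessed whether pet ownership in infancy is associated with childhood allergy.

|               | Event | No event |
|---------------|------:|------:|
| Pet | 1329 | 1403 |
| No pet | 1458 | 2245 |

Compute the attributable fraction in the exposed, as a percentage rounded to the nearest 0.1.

19.1

Cells: a = 1329, b = 1403, c = 1458, d = 2245.
Risk in exposed = 1329/2732 = 0.48646; risk in unexposed = 1458/3703 = 0.39373.
RR = 0.48646/0.39373 = 1.23549
AR% = (RR − 1)/RR × 100 = (1.23549 − 1)/1.23549 × 100 = 19.0607%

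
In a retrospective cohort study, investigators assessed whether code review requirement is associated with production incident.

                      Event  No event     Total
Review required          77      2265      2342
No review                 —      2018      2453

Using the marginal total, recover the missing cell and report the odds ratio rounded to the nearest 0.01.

0.16

The missing cell is in the unexposed row: 2453 − 2018 = 435.
So a = 77, b = 2265, c = 435, d = 2018.
OR = (a·d)/(b·c) = (77 × 2018) / (2265 × 435) = 155386 / 985275 = 0.15771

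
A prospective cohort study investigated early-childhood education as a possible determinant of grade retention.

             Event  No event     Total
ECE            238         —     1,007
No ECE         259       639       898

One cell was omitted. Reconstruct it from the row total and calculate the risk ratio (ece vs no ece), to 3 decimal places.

0.819

The missing cell is in the exposed row: 1007 − 238 = 769.
So a = 238, b = 769, c = 259, d = 639.
RR = [a/(a+b)] / [c/(c+d)] = (238/1007) / (259/898) = 0.23635/0.28842 = 0.81945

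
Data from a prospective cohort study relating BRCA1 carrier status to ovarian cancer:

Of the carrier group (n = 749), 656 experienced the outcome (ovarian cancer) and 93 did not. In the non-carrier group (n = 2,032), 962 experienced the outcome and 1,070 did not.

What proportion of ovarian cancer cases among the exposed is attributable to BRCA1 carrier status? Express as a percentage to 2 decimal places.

From the description: a = 656, b = 93, c = 962, d = 1070.
Risk in exposed = 656/749 = 0.87583; risk in unexposed = 962/2032 = 0.47343.
RR = 0.87583/0.47343 = 1.85000
AR% = (RR − 1)/RR × 100 = (1.85000 − 1)/1.85000 × 100 = 45.9458%

45.95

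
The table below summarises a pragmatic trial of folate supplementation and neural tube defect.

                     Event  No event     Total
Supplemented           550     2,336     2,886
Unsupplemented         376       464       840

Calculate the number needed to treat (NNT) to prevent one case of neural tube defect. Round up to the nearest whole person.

Risk in treated group = 550/2886 = 0.19058; risk in control = 376/840 = 0.44762.
Absolute risk reduction = 0.44762 − 0.19058 = 0.25704
NNT = 1 / ARR = 1 / 0.25704 = 3.890 → round up → 4

4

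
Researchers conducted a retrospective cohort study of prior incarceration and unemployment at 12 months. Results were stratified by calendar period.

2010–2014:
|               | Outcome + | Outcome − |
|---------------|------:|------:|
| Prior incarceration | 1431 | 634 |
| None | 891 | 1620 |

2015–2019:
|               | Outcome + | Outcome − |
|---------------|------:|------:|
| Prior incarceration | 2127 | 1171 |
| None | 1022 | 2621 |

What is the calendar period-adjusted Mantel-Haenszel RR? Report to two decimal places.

2.14

RR_MH = Σ(aᵢ·n₀ᵢ/nᵢ) / Σ(cᵢ·n₁ᵢ/nᵢ), with n₁ᵢ = aᵢ+bᵢ (exposed), n₀ᵢ = cᵢ+dᵢ (unexposed), nᵢ = n₁ᵢ+n₀ᵢ.
Stratum 1 (2010–2014): n₁ = 2065, n₀ = 2511, n = 4576; a·n₀/n = 1431·2511/4576 = 785.2362; c·n₁/n = 891·2065/4576 = 402.0793
Stratum 2 (2015–2019): n₁ = 3298, n₀ = 3643, n = 6941; a·n₀/n = 2127·3643/6941 = 1116.3609; c·n₁/n = 1022·3298/6941 = 485.6009
RR_MH = (785.2362 + 1116.3609) / (402.0793 + 485.6009) = 1901.5971 / 887.6802 = 2.14221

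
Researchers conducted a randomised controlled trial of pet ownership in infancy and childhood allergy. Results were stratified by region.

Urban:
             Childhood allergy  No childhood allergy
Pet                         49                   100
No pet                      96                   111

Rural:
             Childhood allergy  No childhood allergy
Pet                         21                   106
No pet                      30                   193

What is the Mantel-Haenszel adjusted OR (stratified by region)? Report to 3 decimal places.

OR_MH = Σ(aᵢdᵢ/nᵢ) / Σ(bᵢcᵢ/nᵢ), where nᵢ is the stratum total.
Stratum 1 (Urban): n = 356; a·d/n = 49·111/356 = 15.2781; b·c/n = 100·96/356 = 26.9663
Stratum 2 (Rural): n = 350; a·d/n = 21·193/350 = 11.5800; b·c/n = 106·30/350 = 9.0857
OR_MH = (15.2781 + 11.5800) / (26.9663 + 9.0857) = 26.8581 / 36.0520 = 0.74498

0.745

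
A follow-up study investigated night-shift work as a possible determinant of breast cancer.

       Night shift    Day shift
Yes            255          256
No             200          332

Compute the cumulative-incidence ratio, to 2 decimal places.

1.29

Reading the table with exposure as columns: a = 255 (Night shift, case), b = 200 (Night shift, non-case), c = 256 (Day shift, case), d = 332.
Risk in exposed = 255/455 = 0.56044; risk in unexposed = 256/588 = 0.43537.
RR = 0.56044 / 0.43537 = 1.28726
The risk among the exposed is 1.29 times that among the unexposed.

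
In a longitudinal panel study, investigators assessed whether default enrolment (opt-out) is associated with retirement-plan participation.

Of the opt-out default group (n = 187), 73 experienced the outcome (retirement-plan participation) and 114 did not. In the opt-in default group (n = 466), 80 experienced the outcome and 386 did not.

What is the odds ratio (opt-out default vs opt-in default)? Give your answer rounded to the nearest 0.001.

3.090

From the description: a = 73, b = 114, c = 80, d = 386.
OR = (a·d)/(b·c) = (73 × 386) / (114 × 80) = 28178 / 9120 = 3.08969
The odds of retirement-plan participation are about 3.09 times as high in the opt-out default group.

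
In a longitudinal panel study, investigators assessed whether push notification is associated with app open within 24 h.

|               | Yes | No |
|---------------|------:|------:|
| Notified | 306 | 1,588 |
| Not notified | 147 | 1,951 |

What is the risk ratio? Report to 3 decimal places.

Cells: a = 306, b = 1588, c = 147, d = 1951.
Risk in exposed = 306/1894 = 0.16156; risk in unexposed = 147/2098 = 0.07007.
RR = 0.16156 / 0.07007 = 2.30584
The risk among the exposed is 2.31 times that among the unexposed.

2.306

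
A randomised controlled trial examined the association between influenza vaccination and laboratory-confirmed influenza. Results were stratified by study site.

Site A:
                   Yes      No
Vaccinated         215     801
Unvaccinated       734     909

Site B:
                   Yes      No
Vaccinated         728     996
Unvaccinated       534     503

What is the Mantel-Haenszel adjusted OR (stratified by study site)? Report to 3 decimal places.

0.498

OR_MH = Σ(aᵢdᵢ/nᵢ) / Σ(bᵢcᵢ/nᵢ), where nᵢ is the stratum total.
Stratum 1 (Site A): n = 2659; a·d/n = 215·909/2659 = 73.4994; b·c/n = 801·734/2659 = 221.1109
Stratum 2 (Site B): n = 2761; a·d/n = 728·503/2761 = 132.6273; b·c/n = 996·534/2761 = 192.6346
OR_MH = (73.4994 + 132.6273) / (221.1109 + 192.6346) = 206.1267 / 413.7455 = 0.49820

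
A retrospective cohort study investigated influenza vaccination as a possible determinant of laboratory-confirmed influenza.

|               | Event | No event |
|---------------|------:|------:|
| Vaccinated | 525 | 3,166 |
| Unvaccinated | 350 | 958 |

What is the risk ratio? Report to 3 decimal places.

0.532

Cells: a = 525, b = 3166, c = 350, d = 958.
Risk in exposed = 525/3691 = 0.14224; risk in unexposed = 350/1308 = 0.26758.
RR = 0.14224 / 0.26758 = 0.53156
The risk is 47% lower among the exposed than among the unexposed.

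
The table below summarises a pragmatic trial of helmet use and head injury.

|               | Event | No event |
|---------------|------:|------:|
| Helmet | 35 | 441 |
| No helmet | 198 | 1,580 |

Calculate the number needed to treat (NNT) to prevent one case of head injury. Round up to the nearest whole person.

Risk in treated group = 35/476 = 0.07353; risk in control = 198/1778 = 0.11136.
Absolute risk reduction = 0.11136 − 0.07353 = 0.03783
NNT = 1 / ARR = 1 / 0.03783 = 26.433 → round up → 27

27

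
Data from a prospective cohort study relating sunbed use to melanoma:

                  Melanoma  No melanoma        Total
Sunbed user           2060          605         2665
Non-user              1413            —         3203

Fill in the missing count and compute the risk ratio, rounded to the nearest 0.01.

1.75

The missing cell is in the unexposed row: 3203 − 1413 = 1790.
So a = 2060, b = 605, c = 1413, d = 1790.
RR = [a/(a+b)] / [c/(c+d)] = (2060/2665) / (1413/3203) = 0.77298/0.44115 = 1.75220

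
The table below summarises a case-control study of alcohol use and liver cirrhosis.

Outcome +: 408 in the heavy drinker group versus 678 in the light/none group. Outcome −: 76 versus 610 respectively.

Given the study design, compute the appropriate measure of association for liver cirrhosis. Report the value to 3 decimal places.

4.830

From the description: a = 408, b = 76, c = 678, d = 610.
This is a case-control study: participants were sampled on outcome status, so risks in the source population cannot be estimated directly — relative risk is not valid here. The odds ratio is the appropriate measure.
OR = (a·d)/(b·c) = (408 × 610) / (76 × 678) = 248880 / 51528 = 4.83000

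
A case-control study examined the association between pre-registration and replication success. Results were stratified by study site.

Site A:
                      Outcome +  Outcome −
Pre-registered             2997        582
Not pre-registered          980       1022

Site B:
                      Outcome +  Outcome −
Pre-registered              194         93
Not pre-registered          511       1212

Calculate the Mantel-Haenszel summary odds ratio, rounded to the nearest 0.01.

OR_MH = Σ(aᵢdᵢ/nᵢ) / Σ(bᵢcᵢ/nᵢ), where nᵢ is the stratum total.
Stratum 1 (Site A): n = 5581; a·d/n = 2997·1022/5581 = 548.8145; b·c/n = 582·980/5581 = 102.1967
Stratum 2 (Site B): n = 2010; a·d/n = 194·1212/2010 = 116.9791; b·c/n = 93·511/2010 = 23.6433
OR_MH = (548.8145 + 116.9791) / (102.1967 + 23.6433) = 665.7937 / 125.8400 = 5.29079

5.29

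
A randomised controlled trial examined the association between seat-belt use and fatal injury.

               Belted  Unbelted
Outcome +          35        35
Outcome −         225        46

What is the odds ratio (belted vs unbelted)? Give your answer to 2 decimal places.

0.20

Reading the table with exposure as columns: a = 35 (Belted, case), b = 225 (Belted, non-case), c = 35 (Unbelted, case), d = 46.
OR = (a·d)/(b·c) = (35 × 46) / (225 × 35) = 1610 / 7875 = 0.20444
Exposure is associated with lower odds of fatal injury (OR = 0.20 < 1).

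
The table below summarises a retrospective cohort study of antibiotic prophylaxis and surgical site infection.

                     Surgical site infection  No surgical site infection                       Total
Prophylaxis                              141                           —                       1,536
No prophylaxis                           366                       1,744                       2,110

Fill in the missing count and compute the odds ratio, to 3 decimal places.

The missing cell is in the exposed row: 1536 − 141 = 1395.
So a = 141, b = 1395, c = 366, d = 1744.
OR = (a·d)/(b·c) = (141 × 1744) / (1395 × 366) = 245904 / 510570 = 0.48163

0.482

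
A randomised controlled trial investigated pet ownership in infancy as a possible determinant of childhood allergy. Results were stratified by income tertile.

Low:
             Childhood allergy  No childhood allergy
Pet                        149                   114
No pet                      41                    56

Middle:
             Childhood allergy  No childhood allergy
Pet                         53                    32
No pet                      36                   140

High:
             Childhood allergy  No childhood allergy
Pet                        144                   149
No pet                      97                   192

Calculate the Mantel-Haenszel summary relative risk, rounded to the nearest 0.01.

RR_MH = Σ(aᵢ·n₀ᵢ/nᵢ) / Σ(cᵢ·n₁ᵢ/nᵢ), with n₁ᵢ = aᵢ+bᵢ (exposed), n₀ᵢ = cᵢ+dᵢ (unexposed), nᵢ = n₁ᵢ+n₀ᵢ.
Stratum 1 (Low): n₁ = 263, n₀ = 97, n = 360; a·n₀/n = 149·97/360 = 40.1472; c·n₁/n = 41·263/360 = 29.9528
Stratum 2 (Middle): n₁ = 85, n₀ = 176, n = 261; a·n₀/n = 53·176/261 = 35.7395; c·n₁/n = 36·85/261 = 11.7241
Stratum 3 (High): n₁ = 293, n₀ = 289, n = 582; a·n₀/n = 144·289/582 = 71.5052; c·n₁/n = 97·293/582 = 48.8333
RR_MH = (40.1472 + 35.7395 + 71.5052) / (29.9528 + 11.7241 + 48.8333) = 147.3918 / 90.5102 = 1.62845

1.63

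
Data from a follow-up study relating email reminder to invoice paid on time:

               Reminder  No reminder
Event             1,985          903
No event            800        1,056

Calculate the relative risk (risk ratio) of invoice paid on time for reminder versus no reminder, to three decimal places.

1.546

Reading the table with exposure as columns: a = 1985 (Reminder, case), b = 800 (Reminder, non-case), c = 903 (No reminder, case), d = 1056.
Risk in exposed = 1985/2785 = 0.71275; risk in unexposed = 903/1959 = 0.46095.
RR = 0.71275 / 0.46095 = 1.54626
The risk among the exposed is 1.55 times that among the unexposed.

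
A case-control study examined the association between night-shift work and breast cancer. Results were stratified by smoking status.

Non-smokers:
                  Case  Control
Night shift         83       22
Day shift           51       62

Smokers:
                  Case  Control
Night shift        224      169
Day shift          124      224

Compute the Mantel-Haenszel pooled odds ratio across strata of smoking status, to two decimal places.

OR_MH = Σ(aᵢdᵢ/nᵢ) / Σ(bᵢcᵢ/nᵢ), where nᵢ is the stratum total.
Stratum 1 (Non-smokers): n = 218; a·d/n = 83·62/218 = 23.6055; b·c/n = 22·51/218 = 5.1468
Stratum 2 (Smokers): n = 741; a·d/n = 224·224/741 = 67.7139; b·c/n = 169·124/741 = 28.2807
OR_MH = (23.6055 + 67.7139) / (5.1468 + 28.2807) = 91.3194 / 33.4275 = 2.73187

2.73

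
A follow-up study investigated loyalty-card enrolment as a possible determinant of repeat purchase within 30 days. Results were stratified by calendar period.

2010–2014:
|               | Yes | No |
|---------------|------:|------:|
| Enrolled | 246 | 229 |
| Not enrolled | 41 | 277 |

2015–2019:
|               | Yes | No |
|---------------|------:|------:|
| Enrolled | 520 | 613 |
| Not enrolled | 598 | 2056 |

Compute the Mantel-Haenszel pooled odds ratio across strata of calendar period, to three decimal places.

3.390

OR_MH = Σ(aᵢdᵢ/nᵢ) / Σ(bᵢcᵢ/nᵢ), where nᵢ is the stratum total.
Stratum 1 (2010–2014): n = 793; a·d/n = 246·277/793 = 85.9294; b·c/n = 229·41/793 = 11.8398
Stratum 2 (2015–2019): n = 3787; a·d/n = 520·2056/3787 = 282.3132; b·c/n = 613·598/3787 = 96.7980
OR_MH = (85.9294 + 282.3132) / (11.8398 + 96.7980) = 368.2426 / 108.6378 = 3.38963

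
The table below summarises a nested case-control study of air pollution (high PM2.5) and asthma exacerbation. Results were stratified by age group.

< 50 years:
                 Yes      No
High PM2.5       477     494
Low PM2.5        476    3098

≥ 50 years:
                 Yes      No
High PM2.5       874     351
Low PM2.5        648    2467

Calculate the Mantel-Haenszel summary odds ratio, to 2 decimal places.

7.89

OR_MH = Σ(aᵢdᵢ/nᵢ) / Σ(bᵢcᵢ/nᵢ), where nᵢ is the stratum total.
Stratum 1 (< 50 years): n = 4545; a·d/n = 477·3098/4545 = 325.1366; b·c/n = 494·476/4545 = 51.7369
Stratum 2 (≥ 50 years): n = 4340; a·d/n = 874·2467/4340 = 496.8106; b·c/n = 351·648/4340 = 52.4074
OR_MH = (325.1366 + 496.8106) / (51.7369 + 52.4074) = 821.9472 / 104.1442 = 7.89239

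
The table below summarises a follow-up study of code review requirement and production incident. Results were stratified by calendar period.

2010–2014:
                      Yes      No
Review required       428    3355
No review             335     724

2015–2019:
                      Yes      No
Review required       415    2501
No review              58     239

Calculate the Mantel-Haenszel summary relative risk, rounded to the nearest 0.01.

RR_MH = Σ(aᵢ·n₀ᵢ/nᵢ) / Σ(cᵢ·n₁ᵢ/nᵢ), with n₁ᵢ = aᵢ+bᵢ (exposed), n₀ᵢ = cᵢ+dᵢ (unexposed), nᵢ = n₁ᵢ+n₀ᵢ.
Stratum 1 (2010–2014): n₁ = 3783, n₀ = 1059, n = 4842; a·n₀/n = 428·1059/4842 = 93.6084; c·n₁/n = 335·3783/4842 = 261.7317
Stratum 2 (2015–2019): n₁ = 2916, n₀ = 297, n = 3213; a·n₀/n = 415·297/3213 = 38.3613; c·n₁/n = 58·2916/3213 = 52.6387
RR_MH = (93.6084 + 38.3613) / (261.7317 + 52.6387) = 131.9698 / 314.3704 = 0.41979

0.42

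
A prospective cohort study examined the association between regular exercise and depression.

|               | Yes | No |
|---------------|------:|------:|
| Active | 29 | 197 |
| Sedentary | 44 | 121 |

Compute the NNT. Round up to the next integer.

Risk in treated group = 29/226 = 0.12832; risk in control = 44/165 = 0.26667.
Absolute risk reduction = 0.26667 − 0.12832 = 0.13835
NNT = 1 / ARR = 1 / 0.13835 = 7.228 → round up → 8

8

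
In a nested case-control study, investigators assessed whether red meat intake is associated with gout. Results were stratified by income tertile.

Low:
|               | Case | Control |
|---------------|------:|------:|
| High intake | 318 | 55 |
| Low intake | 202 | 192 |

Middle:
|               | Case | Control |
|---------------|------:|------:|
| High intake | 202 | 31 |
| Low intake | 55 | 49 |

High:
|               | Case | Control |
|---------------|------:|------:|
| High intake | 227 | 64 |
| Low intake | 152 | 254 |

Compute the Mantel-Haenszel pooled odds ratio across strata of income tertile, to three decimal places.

5.722

OR_MH = Σ(aᵢdᵢ/nᵢ) / Σ(bᵢcᵢ/nᵢ), where nᵢ is the stratum total.
Stratum 1 (Low): n = 767; a·d/n = 318·192/767 = 79.6037; b·c/n = 55·202/767 = 14.4850
Stratum 2 (Middle): n = 337; a·d/n = 202·49/337 = 29.3709; b·c/n = 31·55/337 = 5.0593
Stratum 3 (High): n = 697; a·d/n = 227·254/697 = 82.7231; b·c/n = 64·152/697 = 13.9570
OR_MH = (79.6037 + 29.3709 + 82.7231) / (14.4850 + 5.0593 + 13.9570) = 191.6977 / 33.5013 = 5.72209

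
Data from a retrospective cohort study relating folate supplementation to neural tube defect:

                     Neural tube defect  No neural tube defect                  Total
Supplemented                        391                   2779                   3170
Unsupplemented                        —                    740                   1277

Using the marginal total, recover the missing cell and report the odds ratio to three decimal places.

The missing cell is in the unexposed row: 1277 − 740 = 537.
So a = 391, b = 2779, c = 537, d = 740.
OR = (a·d)/(b·c) = (391 × 740) / (2779 × 537) = 289340 / 1492323 = 0.19389

0.194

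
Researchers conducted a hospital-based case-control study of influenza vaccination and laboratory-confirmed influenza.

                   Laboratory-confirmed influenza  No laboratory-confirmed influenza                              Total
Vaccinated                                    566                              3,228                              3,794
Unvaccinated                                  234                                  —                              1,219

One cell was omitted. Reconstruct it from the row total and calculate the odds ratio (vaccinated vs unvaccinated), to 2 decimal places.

0.74

The missing cell is in the unexposed row: 1219 − 234 = 985.
So a = 566, b = 3228, c = 234, d = 985.
OR = (a·d)/(b·c) = (566 × 985) / (3228 × 234) = 557510 / 755352 = 0.73808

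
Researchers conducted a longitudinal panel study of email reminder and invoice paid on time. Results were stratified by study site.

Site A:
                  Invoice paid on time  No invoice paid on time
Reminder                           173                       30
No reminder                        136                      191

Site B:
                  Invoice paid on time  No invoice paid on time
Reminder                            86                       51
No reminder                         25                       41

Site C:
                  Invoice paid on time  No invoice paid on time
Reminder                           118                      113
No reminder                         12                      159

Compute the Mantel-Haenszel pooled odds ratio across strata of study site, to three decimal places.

7.284

OR_MH = Σ(aᵢdᵢ/nᵢ) / Σ(bᵢcᵢ/nᵢ), where nᵢ is the stratum total.
Stratum 1 (Site A): n = 530; a·d/n = 173·191/530 = 62.3453; b·c/n = 30·136/530 = 7.6981
Stratum 2 (Site B): n = 203; a·d/n = 86·41/203 = 17.3695; b·c/n = 51·25/203 = 6.2808
Stratum 3 (Site C): n = 402; a·d/n = 118·159/402 = 46.6716; b·c/n = 113·12/402 = 3.3731
OR_MH = (62.3453 + 17.3695 + 46.6716) / (7.6981 + 6.2808 + 3.3731) = 126.3864 / 17.3520 = 7.28366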